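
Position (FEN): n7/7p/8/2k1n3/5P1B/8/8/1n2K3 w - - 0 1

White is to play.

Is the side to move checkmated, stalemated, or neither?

White to move; white king on e1.
In check: no.
Legal moves for White: Bd8, Be7+, Bf6, Bg5, Bg3, Bf2+, Kf2, Ke2, Kf1, Kd1, fxe5, f5.
White has 12 legal moves and is not in check → neither.

neither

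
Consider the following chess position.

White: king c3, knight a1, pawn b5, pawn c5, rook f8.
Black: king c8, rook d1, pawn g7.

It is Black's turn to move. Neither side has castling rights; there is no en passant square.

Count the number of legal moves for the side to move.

4

Black to move; king on c8.
In check: yes, from the white rook on f8.
Legal moves: Kd7, Kc7, Kb7, Rd8.
Count: 4.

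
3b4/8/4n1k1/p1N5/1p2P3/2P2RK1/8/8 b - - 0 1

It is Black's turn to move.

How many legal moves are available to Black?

21

Black to move; king on g6.
In check: no.
Legal moves: Be7, Bc7+, Bf6, Bb6, Bg5, Bh4+, Kh7, Kg7, Kh6, Kh5, Kg5, Nf8, Ng7, Nc7, Ng5, Nxc5, Nf4, Nd4, bxc3, a4, b3.
Count: 21.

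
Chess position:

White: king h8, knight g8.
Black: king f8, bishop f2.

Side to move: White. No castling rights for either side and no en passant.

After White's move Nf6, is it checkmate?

no

After Nf6: black king on f8; in check: no.
Black is not in check, so this cannot be checkmate.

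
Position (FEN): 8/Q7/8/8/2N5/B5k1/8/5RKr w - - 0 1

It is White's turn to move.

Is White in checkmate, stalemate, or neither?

White to move; white king on g1.
In check: yes, from the black rook on h1.
Legal moves for White: Kxh1.
White is in check but has 1 legal move → neither.

neither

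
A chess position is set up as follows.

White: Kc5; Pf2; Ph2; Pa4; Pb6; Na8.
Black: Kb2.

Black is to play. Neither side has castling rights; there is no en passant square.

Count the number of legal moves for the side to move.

8

Black to move; king on b2.
In check: no.
Legal moves: Kc3, Kb3, Ka3, Kc2, Ka2, Kc1, Kb1, Ka1.
Count: 8.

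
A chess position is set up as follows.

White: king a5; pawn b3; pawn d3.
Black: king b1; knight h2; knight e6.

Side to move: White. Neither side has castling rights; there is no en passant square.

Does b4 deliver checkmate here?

no

After b4: black king on b1; in check: no.
Black is not in check, so this cannot be checkmate.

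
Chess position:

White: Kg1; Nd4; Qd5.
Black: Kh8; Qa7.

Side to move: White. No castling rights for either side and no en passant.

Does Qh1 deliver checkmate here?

no

After Qh1: black king on h8; in check: yes, from the white queen on h1.
Black has 3 legal replies: Kg8, Kg7, Qh7.
In check but a legal move exists → not checkmate.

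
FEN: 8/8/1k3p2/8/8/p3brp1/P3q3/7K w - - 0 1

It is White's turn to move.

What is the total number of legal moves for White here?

0

White to move; king on h1.
In check: no.
Legal moves: none.
Count: 0.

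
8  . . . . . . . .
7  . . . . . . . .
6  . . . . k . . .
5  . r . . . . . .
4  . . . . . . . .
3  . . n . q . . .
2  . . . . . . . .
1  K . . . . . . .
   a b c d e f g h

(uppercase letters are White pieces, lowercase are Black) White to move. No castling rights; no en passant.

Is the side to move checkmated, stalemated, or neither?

stalemate

White to move; white king on a1.
In check: no.
King squares — b1: attacked by Nc3; a2: attacked by Nc3; b2: attacked by Rb5.
Legal moves for White: none.
Not in check and no legal moves → stalemate.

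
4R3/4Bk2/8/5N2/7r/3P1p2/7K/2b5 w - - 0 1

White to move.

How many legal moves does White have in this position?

4

White to move; king on h2.
In check: yes, from the black rook on h4.
Legal moves: Kg3, Kg1, Bxh4, Nxh4.
Count: 4.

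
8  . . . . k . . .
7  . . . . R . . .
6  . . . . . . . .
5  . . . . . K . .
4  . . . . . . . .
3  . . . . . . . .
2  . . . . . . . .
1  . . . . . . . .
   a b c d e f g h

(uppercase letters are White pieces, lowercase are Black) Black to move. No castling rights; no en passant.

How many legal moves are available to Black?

Black to move; king on e8.
In check: yes, from the white rook on e7.
Legal moves: Kf8, Kd8, Kxe7.
Count: 3.

3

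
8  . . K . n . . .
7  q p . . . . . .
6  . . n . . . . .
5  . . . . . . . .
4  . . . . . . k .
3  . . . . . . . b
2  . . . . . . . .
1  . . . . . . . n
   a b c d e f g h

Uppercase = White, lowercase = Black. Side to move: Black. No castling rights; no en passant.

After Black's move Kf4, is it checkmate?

yes

After Kf4: white king on c8; in check: yes, from the black bishop on h3.
King squares — b7: attacked by Qa7; c7: attacked by Ne8; d7: attacked by Bh3; b8: attacked by Nc6; d8: attacked by Nc6.
White has no legal moves → checkmate.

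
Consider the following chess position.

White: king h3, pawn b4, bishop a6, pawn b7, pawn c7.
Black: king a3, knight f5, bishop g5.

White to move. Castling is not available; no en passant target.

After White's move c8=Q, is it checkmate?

no

After c8=Q: black king on a3; in check: no.
Black is not in check, so this cannot be checkmate.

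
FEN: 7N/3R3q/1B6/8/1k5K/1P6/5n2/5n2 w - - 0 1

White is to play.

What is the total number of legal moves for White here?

2

White to move; king on h4.
In check: yes, from the black queen on h7.
Legal moves: Kg5, Rxh7.
Count: 2.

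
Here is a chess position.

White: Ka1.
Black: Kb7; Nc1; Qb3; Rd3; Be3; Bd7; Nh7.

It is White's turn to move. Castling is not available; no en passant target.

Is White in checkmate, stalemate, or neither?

stalemate

White to move; white king on a1.
In check: no.
King squares — b1: attacked by Qb3; a2: attacked by Nc1; b2: attacked by Qb3.
Legal moves for White: none.
Not in check and no legal moves → stalemate.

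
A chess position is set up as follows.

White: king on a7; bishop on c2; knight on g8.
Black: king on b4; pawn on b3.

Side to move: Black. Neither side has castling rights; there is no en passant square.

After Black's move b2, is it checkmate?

After b2: white king on a7; in check: no.
White is not in check, so this cannot be checkmate.

no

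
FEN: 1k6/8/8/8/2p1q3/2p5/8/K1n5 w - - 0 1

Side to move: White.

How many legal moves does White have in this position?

White to move; king on a1.
In check: no.
Legal moves: none.
Count: 0.

0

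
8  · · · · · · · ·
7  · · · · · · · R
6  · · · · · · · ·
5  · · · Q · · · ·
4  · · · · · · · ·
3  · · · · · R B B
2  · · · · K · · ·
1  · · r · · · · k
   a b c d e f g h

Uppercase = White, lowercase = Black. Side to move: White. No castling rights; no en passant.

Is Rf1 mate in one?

After Rf1: black king on h1; in check: yes, from the white rook on f1 and the white queen on d5.
King squares — g1: attacked by Rf1; g2: attacked by Bh3; h2: attacked by Bg3.
Black has no legal moves → checkmate.

yes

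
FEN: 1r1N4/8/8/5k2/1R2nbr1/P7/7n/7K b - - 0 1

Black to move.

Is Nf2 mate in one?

After Nf2: white king on h1; in check: yes, from the black knight on f2.
King squares — g1: attacked by Rg4; g2: attacked by Rg4; h2: attacked by Bf4.
White has no legal moves → checkmate.

yes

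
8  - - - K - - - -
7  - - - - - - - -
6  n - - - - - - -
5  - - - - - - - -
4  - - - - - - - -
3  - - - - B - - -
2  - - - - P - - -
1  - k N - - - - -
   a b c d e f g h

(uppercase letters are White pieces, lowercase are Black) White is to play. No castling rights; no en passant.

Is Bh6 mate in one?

no

After Bh6: black king on b1; in check: no.
Black is not in check, so this cannot be checkmate.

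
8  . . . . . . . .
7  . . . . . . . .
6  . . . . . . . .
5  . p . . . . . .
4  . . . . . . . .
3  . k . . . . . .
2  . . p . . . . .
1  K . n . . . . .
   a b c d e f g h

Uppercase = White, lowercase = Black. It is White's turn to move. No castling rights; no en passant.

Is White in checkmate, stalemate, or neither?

stalemate

White to move; white king on a1.
In check: no.
King squares — b1: attacked by Pc2; a2: attacked by Nc1; b2: attacked by Kb3.
Legal moves for White: none.
Not in check and no legal moves → stalemate.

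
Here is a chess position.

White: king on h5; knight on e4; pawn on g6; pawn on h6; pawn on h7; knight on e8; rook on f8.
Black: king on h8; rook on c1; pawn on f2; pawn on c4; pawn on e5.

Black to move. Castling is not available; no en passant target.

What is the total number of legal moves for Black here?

0

Black to move; king on h8.
In check: yes, from the white rook on f8.
Legal moves: none.
Count: 0.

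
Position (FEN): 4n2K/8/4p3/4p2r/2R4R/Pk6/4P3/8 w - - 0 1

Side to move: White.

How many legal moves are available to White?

2

White to move; king on h8.
In check: yes, from the black rook on h5.
Legal moves: Kg8, Rxh5.
Count: 2.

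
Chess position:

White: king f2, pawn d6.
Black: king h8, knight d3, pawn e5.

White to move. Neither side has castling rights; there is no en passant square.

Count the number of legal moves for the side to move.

White to move; king on f2.
In check: yes, from the black knight on d3.
Legal moves: Kg3, Kf3, Ke3, Kg2, Ke2, Kg1, Kf1.
Count: 7.

7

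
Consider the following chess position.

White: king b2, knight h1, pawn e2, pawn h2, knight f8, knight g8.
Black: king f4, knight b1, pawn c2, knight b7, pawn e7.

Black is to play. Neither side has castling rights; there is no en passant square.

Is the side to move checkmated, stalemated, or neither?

neither

Black to move; black king on f4.
In check: no.
Legal moves for Black include: Nd8, Nd6, Nc5, Na5, Kg5, Kf5, Ke5, Kg4, Ke4, Ke3, Nc3, Na3, Nd2, e6, c1=Q+, c1=R, c1=B+, c1=N, ... (list truncated; more exist).
Black has legal moves and is not in check → neither.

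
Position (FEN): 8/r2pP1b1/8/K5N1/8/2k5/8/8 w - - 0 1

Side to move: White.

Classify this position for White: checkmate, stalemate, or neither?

White to move; white king on a5.
In check: yes, from the black rook on a7.
Legal moves for White: Kb6, Kb5.
White is in check but has 2 legal moves → neither.

neither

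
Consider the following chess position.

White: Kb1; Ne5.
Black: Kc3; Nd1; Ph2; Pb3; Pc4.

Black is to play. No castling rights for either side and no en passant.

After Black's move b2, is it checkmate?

no

After b2: white king on b1; in check: no.
White is not in check, so this cannot be checkmate.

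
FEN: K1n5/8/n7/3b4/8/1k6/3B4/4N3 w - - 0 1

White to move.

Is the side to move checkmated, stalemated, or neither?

White to move; white king on a8.
In check: yes, from the black bishop on d5.
King squares — a7: attacked by Nc8; b7: attacked by Bd5; b8: attacked by Na6.
Legal moves for White: none.
In check with no legal moves → checkmate.

checkmate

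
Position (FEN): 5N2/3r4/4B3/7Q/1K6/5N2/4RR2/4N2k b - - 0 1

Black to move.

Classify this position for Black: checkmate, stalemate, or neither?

checkmate

Black to move; black king on h1.
In check: yes, from the white queen on h5.
King squares — g1: attacked by Nf3; g2: attacked by Ne1; h2: attacked by Rf2.
Legal moves for Black: none.
In check with no legal moves → checkmate.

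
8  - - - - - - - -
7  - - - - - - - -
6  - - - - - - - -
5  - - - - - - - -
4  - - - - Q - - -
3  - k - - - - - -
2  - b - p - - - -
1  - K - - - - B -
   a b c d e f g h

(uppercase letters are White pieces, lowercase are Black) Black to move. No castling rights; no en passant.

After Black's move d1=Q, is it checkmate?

yes

After d1=Q: white king on b1; in check: yes, from the black queen on d1.
King squares — a1: attacked by Qd1; c1: attacked by Qd1; a2: attacked by Kb3; b2: attacked by Kb3; c2: attacked by Qd1.
White has no legal moves → checkmate.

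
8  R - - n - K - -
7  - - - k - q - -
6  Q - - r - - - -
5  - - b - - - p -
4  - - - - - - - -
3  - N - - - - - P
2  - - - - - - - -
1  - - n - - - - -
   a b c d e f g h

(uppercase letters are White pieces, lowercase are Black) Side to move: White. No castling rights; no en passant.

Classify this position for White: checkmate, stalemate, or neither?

checkmate

White to move; white king on f8.
In check: yes, from the black queen on f7.
King squares — e7: attacked by Kd7; f7: attacked by Nd8; g7: attacked by Qf7; e8: attacked by Kd7; g8: attacked by Qf7.
Legal moves for White: none.
In check with no legal moves → checkmate.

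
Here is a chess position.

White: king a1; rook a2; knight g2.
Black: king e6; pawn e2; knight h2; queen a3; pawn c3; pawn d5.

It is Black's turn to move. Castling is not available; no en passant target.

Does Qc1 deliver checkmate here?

yes

After Qc1: white king on a1; in check: yes, from the black queen on c1.
King squares — b1: attacked by Qc1; a2: own rook; b2: attacked by Qc1.
White has no legal moves → checkmate.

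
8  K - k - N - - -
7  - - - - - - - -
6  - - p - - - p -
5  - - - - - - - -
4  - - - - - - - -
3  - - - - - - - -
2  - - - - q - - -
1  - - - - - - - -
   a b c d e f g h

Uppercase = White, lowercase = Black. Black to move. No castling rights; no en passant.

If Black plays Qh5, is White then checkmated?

no

After Qh5: white king on a8; in check: no.
White is not in check, so this cannot be checkmate.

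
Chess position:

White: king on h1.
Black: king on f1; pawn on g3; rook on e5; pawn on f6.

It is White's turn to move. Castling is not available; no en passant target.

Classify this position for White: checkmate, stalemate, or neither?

White to move; white king on h1.
In check: no.
King squares — g1: attacked by Kf1; g2: attacked by Kf1; h2: attacked by Pg3.
Legal moves for White: none.
Not in check and no legal moves → stalemate.

stalemate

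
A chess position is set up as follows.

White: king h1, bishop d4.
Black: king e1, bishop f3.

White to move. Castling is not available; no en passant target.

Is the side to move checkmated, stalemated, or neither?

White to move; white king on h1.
In check: yes, from the black bishop on f3.
King squares — g1: available; g2: attacked by Bf3; h2: available.
Legal moves for White: Kh2, Kg1.
White is in check but has 2 legal moves → neither.

neither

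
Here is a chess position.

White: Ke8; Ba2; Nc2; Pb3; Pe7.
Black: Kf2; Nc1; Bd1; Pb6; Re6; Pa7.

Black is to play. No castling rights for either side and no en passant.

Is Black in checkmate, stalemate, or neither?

Black to move; black king on f2.
In check: no.
Legal moves for Black include: Rxe7+, Rh6, Rg6, Rf6, Rd6, Rc6, Re5, Re4, Re3, Re2, Re1, Kg3, Kf3, Kg2, Ke2, Kg1, Kf1, Bh5+, ... (list truncated; more exist).
Black has legal moves and is not in check → neither.

neither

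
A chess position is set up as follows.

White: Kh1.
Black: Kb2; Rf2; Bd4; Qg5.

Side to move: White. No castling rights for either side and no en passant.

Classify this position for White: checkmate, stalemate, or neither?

White to move; white king on h1.
In check: no.
King squares — g1: attacked by Qg5; g2: attacked by Rf2; h2: attacked by Rf2.
Legal moves for White: none.
Not in check and no legal moves → stalemate.

stalemate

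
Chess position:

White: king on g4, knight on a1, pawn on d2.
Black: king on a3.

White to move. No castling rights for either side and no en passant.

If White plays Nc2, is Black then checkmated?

no

After Nc2: black king on a3; in check: yes, from the white knight on c2.
Black has 4 legal replies: Ka4, Kb3, Kb2, Ka2.
In check but a legal move exists → not checkmate.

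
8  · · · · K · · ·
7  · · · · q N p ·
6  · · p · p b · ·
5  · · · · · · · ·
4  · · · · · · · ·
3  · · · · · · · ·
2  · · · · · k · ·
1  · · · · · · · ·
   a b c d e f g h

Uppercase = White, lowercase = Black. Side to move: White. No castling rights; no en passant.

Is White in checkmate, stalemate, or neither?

checkmate

White to move; white king on e8.
In check: yes, from the black queen on e7.
King squares — d7: attacked by Qe7; e7: attacked by Bf6; f7: own knight; d8: attacked by Qe7; f8: attacked by Qe7.
Legal moves for White: none.
In check with no legal moves → checkmate.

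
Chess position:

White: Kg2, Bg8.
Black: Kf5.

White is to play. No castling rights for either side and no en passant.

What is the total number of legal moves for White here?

White to move; king on g2.
In check: no.
Legal moves: Bh7+, Bf7, Be6+, Bd5, Bc4, Bb3, Ba2, Kh3, Kg3, Kf3, Kh2, Kf2, Kh1, Kg1, Kf1.
Count: 15.

15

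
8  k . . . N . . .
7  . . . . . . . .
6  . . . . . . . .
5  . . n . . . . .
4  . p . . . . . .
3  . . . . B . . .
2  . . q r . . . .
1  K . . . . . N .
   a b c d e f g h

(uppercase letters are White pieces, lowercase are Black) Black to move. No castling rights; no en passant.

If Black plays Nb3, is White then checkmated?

yes

After Nb3: white king on a1; in check: yes, from the black knight on b3.
King squares — b1: attacked by Qc2; a2: attacked by Qc2; b2: attacked by Qc2.
White has no legal moves → checkmate.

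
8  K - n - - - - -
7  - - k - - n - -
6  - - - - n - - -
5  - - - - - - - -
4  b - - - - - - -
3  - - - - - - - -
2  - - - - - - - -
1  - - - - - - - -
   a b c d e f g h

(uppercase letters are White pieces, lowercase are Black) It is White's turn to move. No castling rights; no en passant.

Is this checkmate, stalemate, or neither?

White to move; white king on a8.
In check: no.
King squares — a7: attacked by Nc8; b7: attacked by Kc7; b8: attacked by Kc7.
Legal moves for White: none.
Not in check and no legal moves → stalemate.

stalemate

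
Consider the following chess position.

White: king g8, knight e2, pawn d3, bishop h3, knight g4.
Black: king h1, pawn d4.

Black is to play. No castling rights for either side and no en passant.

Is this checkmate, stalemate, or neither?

stalemate

Black to move; black king on h1.
In check: no.
King squares — g1: attacked by Ne2; g2: attacked by Bh3; h2: attacked by Ng4.
Legal moves for Black: none.
Not in check and no legal moves → stalemate.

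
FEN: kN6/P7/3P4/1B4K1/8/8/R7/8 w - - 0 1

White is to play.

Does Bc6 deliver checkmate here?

yes

After Bc6: black king on a8; in check: yes, from the white bishop on c6.
King squares — a7: attacked by Ra2; b7: attacked by Bc6; b8: attacked by Pa7.
Black has no legal moves → checkmate.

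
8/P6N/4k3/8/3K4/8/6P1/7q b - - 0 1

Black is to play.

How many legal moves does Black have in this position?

19

Black to move; king on e6.
In check: no.
Legal moves: Kf7, Ke7, Kd7, Kd6, Kf5, Qxh7, Qh6, Qh5, Qh4+, Qh3, Qh2, Qxg2, Qg1+, Qf1, Qe1, Qd1+, Qc1, Qb1, Qa1+.
Count: 19.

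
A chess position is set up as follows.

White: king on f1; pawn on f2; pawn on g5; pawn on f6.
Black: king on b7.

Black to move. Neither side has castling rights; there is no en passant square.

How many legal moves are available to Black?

Black to move; king on b7.
In check: no.
Legal moves: Kc8, Kb8, Ka8, Kc7, Ka7, Kc6, Kb6, Ka6.
Count: 8.

8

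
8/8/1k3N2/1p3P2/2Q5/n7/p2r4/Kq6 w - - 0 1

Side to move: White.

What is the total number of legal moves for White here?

White to move; king on a1.
In check: yes, from the black queen on b1.
Legal moves: none.
Count: 0.

0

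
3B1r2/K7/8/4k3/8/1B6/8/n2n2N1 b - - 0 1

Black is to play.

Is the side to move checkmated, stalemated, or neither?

Black to move; black king on e5.
In check: no.
Legal moves for Black include: Rh8, Rg8, Re8, Rxd8, Rf7+, Rf6, Rf5, Rf4, Rf3, Rf2, Rf1, Kd6, Kf5, Kf4, Ke4, Kd4, Ne3, Nc3, ... (list truncated; more exist).
Black has legal moves and is not in check → neither.

neither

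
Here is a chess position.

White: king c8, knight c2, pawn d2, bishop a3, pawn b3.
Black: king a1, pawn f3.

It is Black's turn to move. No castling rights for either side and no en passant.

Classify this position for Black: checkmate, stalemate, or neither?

Black to move; black king on a1.
In check: yes, from the white knight on c2.
King squares — b1: available; a2: available; b2: attacked by Ba3.
Legal moves for Black: Ka2, Kb1.
Black is in check but has 2 legal moves → neither.

neither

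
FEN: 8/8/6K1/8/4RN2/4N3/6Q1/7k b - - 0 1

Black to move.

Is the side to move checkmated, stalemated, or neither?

Black to move; black king on h1.
In check: yes, from the white queen on g2.
King squares — g1: attacked by Qg2; g2: attacked by Ne3; h2: attacked by Qg2.
Legal moves for Black: none.
In check with no legal moves → checkmate.

checkmate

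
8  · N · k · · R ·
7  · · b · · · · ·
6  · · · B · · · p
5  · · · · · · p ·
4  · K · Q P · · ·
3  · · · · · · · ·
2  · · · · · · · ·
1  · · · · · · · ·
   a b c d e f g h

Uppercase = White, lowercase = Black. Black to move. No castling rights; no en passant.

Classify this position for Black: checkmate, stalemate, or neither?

checkmate

Black to move; black king on d8.
In check: yes, from the white rook on g8.
King squares — c7: own bishop; d7: attacked by Nb8; e7: attacked by Bd6; c8: attacked by Rg8; e8: attacked by Rg8.
Legal moves for Black: none.
In check with no legal moves → checkmate.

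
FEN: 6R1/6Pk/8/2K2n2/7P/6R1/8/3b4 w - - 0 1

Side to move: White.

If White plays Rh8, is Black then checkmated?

yes

After Rh8: black king on h7; in check: yes, from the white rook on h8.
King squares — g6: attacked by Rg3; h6: attacked by Rh8; g7: attacked by Rg3; g8: attacked by Rh8; h8: attacked by Pg7.
Black has no legal moves → checkmate.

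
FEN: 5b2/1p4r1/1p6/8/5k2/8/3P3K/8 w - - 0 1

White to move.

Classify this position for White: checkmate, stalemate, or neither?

White to move; white king on h2.
In check: no.
Legal moves for White: Kh3, Kh1, d3, d4.
White has 4 legal moves and is not in check → neither.

neither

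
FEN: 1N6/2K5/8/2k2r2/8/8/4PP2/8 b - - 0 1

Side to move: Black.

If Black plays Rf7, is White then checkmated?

no

After Rf7: white king on c7; in check: yes, from the black rook on f7.
White has 3 legal replies: Kd8, Kc8, Nd7+.
In check but a legal move exists → not checkmate.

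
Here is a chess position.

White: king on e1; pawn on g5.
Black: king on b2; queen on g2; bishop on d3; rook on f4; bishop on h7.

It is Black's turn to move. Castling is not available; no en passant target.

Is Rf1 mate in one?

yes

After Rf1: white king on e1; in check: yes, from the black rook on f1.
King squares — d1: attacked by Rf1; f1: attacked by Qg2; d2: attacked by Qg2; e2: attacked by Qg2; f2: attacked by Rf1.
White has no legal moves → checkmate.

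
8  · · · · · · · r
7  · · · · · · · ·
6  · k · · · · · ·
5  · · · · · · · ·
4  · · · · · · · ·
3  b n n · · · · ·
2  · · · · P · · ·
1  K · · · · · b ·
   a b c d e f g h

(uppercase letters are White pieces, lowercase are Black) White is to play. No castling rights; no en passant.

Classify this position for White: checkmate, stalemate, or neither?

checkmate

White to move; white king on a1.
In check: yes, from the black knight on b3.
King squares — b1: attacked by Nc3; a2: attacked by Nc3; b2: attacked by Ba3.
Legal moves for White: none.
In check with no legal moves → checkmate.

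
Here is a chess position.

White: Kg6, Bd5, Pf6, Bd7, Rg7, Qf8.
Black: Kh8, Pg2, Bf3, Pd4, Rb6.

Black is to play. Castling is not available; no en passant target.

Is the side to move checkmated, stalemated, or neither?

Black to move; black king on h8.
In check: yes, from the white queen on f8.
King squares — g7: attacked by Pf6; h7: attacked by Kg6; g8: attacked by Bd5.
Legal moves for Black: none.
In check with no legal moves → checkmate.

checkmate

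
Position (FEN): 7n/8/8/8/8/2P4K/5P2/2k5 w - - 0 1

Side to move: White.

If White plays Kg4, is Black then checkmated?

no

After Kg4: black king on c1; in check: no.
Black is not in check, so this cannot be checkmate.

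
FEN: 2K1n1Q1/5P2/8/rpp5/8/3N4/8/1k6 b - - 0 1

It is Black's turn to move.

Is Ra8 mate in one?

no

After Ra8: white king on c8; in check: yes, from the black rook on a8.
White has 2 legal replies: Kd7, Kb7.
In check but a legal move exists → not checkmate.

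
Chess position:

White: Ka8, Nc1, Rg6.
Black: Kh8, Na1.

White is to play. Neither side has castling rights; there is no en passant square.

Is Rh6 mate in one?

no

After Rh6: black king on h8; in check: yes, from the white rook on h6.
Black has 2 legal replies: Kg8, Kg7.
In check but a legal move exists → not checkmate.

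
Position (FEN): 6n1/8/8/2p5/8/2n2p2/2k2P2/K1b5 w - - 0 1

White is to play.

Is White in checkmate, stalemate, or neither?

stalemate

White to move; white king on a1.
In check: no.
King squares — b1: attacked by Kc2; a2: attacked by Nc3; b2: attacked by Bc1.
Legal moves for White: none.
Not in check and no legal moves → stalemate.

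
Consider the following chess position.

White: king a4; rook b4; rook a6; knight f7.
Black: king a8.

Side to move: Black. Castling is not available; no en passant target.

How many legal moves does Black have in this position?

0

Black to move; king on a8.
In check: yes, from the white rook on a6.
Legal moves: none.
Count: 0.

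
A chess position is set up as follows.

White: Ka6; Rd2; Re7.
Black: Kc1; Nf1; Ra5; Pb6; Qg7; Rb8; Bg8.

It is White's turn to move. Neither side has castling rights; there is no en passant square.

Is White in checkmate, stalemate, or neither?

White to move; white king on a6.
In check: yes, from the black rook on a5.
King squares — a5: attacked by Pb6; b5: attacked by Ra5; b6: attacked by Rb8; a7: attacked by Ra5; b7: attacked by Rb8.
Legal moves for White: none.
In check with no legal moves → checkmate.

checkmate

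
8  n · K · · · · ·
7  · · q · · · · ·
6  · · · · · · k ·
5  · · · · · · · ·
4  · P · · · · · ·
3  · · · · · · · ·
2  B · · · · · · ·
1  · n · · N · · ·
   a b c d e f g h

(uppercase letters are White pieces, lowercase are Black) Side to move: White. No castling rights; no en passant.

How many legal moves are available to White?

0

White to move; king on c8.
In check: yes, from the black queen on c7.
Legal moves: none.
Count: 0.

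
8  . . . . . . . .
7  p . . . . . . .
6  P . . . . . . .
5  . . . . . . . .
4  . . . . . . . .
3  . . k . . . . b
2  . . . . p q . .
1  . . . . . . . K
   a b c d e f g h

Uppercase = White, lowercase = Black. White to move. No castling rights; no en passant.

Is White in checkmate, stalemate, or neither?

White to move; white king on h1.
In check: no.
King squares — g1: attacked by Qf2; g2: attacked by Qf2; h2: attacked by Qf2.
Legal moves for White: none.
Not in check and no legal moves → stalemate.

stalemate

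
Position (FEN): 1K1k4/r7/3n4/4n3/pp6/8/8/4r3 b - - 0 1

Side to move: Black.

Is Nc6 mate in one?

yes

After Nc6: white king on b8; in check: yes, from the black knight on c6.
King squares — a7: attacked by Nc6; b7: attacked by Nd6; c7: attacked by Ra7; a8: attacked by Ra7; c8: attacked by Nd6.
White has no legal moves → checkmate.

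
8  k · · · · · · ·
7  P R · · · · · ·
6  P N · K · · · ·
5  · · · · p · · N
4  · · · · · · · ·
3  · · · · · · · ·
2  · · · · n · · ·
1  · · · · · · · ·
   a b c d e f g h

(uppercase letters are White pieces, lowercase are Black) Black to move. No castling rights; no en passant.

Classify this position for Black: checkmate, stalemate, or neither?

Black to move; black king on a8.
In check: yes, from the white knight on b6.
King squares — a7: attacked by Rb7; b7: attacked by Pa6; b8: attacked by Pa7.
Legal moves for Black: none.
In check with no legal moves → checkmate.

checkmate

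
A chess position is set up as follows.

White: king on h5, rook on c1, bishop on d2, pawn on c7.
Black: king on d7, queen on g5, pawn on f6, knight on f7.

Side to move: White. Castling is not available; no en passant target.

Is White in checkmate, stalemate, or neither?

White to move; white king on h5.
In check: yes, from the black queen on g5.
Legal moves for White: Bxg5.
White is in check but has 1 legal move → neither.

neither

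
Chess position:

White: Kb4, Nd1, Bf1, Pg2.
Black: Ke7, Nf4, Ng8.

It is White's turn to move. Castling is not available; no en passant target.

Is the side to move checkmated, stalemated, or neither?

White to move; white king on b4.
In check: no.
Legal moves for White include: Kc5, Kb5, Ka5, Kc4, Ka4, Kc3, Kb3, Ka3, Ba6, Bb5, Bc4, Bd3, Be2, Ne3, Nc3, Nf2, Nb2, g3, ... (list truncated; more exist).
White has legal moves and is not in check → neither.

neither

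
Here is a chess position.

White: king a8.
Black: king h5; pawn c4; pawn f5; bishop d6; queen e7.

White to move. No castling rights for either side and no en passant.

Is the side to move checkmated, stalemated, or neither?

stalemate

White to move; white king on a8.
In check: no.
King squares — a7: attacked by Qe7; b7: attacked by Qe7; b8: attacked by Bd6.
Legal moves for White: none.
Not in check and no legal moves → stalemate.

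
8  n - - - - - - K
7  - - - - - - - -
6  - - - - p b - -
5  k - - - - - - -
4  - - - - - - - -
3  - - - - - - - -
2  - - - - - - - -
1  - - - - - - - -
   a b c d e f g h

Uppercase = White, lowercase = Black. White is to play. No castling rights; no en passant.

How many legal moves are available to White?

White to move; king on h8.
In check: yes, from the black bishop on f6.
Legal moves: Kg8, Kh7.
Count: 2.

2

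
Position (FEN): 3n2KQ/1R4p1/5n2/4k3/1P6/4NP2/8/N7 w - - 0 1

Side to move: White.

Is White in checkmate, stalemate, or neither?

neither

White to move; white king on g8.
In check: yes, from the black knight on f6.
King squares — f7: attacked by Nd8; g7: available; h7: attacked by Nf6; f8: available; h8: own queen.
Legal moves for White: Kf8, Kxg7.
White is in check but has 2 legal moves → neither.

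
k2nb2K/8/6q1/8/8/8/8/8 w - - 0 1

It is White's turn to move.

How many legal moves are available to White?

White to move; king on h8.
In check: no.
Legal moves: none.
Count: 0.

0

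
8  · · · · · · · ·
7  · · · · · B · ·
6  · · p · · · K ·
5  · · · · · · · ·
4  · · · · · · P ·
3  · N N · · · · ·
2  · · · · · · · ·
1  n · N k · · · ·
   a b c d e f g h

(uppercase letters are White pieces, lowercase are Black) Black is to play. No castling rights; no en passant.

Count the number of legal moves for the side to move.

Black to move; king on d1.
In check: yes, from the white knight on c3.
Legal moves: Kc2, Ke1.
Count: 2.

2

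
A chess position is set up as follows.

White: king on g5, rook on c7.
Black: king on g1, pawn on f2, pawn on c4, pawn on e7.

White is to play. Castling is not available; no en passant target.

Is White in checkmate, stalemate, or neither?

neither

White to move; white king on g5.
In check: no.
Legal moves for White: Rc8, Rxe7, Rd7, Rb7, Ra7, Rc6, Rc5, Rxc4, Kh6, Kg6, Kh5, Kf5, Kh4, Kg4, Kf4.
White has 15 legal moves and is not in check → neither.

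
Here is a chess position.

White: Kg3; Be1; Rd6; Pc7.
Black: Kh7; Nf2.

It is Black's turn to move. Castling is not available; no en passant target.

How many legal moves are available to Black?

9

Black to move; king on h7.
In check: no.
Legal moves: Kh8, Kg8, Kg7, Ng4, Ne4+, Nh3, Nd3, Nh1+, Nd1.
Count: 9.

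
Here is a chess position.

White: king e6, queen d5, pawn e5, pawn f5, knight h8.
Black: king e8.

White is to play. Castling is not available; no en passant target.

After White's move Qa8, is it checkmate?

yes

After Qa8: black king on e8; in check: yes, from the white queen on a8.
King squares — d7: attacked by Ke6; e7: attacked by Ke6; f7: attacked by Ke6; d8: attacked by Qa8; f8: attacked by Qa8.
Black has no legal moves → checkmate.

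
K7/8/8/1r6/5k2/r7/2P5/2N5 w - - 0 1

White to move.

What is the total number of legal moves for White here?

White to move; king on a8.
In check: yes, from the black rook on a3.
Legal moves: none.
Count: 0.

0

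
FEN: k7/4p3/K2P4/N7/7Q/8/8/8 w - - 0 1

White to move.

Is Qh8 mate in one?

yes

After Qh8: black king on a8; in check: yes, from the white queen on h8.
King squares — a7: attacked by Ka6; b7: attacked by Na5; b8: attacked by Qh8.
Black has no legal moves → checkmate.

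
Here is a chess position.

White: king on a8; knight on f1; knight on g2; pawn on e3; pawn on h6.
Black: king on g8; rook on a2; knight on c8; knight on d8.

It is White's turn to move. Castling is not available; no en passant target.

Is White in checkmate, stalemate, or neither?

White to move; white king on a8.
In check: yes, from the black rook on a2.
King squares — a7: attacked by Ra2; b7: attacked by Nd8; b8: available.
Legal moves for White: Kb8.
White is in check but has 1 legal move → neither.

neither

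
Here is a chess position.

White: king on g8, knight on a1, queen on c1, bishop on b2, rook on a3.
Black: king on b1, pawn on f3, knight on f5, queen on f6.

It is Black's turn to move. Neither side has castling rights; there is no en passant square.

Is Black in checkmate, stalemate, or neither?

Black to move; black king on b1.
In check: yes, from the white queen on c1.
King squares — a1: attacked by Qc1; c1: attacked by Bb2; a2: attacked by Ra3; b2: attacked by Qc1; c2: attacked by Na1.
Legal moves for Black: none.
In check with no legal moves → checkmate.

checkmate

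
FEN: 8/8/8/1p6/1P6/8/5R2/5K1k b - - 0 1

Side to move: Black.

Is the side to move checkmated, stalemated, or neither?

Black to move; black king on h1.
In check: no.
King squares — g1: attacked by Kf1; g2: attacked by Kf1; h2: attacked by Rf2.
Legal moves for Black: none.
Not in check and no legal moves → stalemate.

stalemate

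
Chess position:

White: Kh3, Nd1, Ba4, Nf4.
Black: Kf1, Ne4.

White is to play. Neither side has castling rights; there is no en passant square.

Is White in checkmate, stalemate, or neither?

White to move; white king on h3.
In check: no.
Legal moves for White include: Ng6, Ne6, Nh5, Nd5, Nd3, Ng2, Ne2, Be8, Bd7, Bc6, Bb5+, Bb3, Bc2, Kh4, Kg4, Kh2, Ne3+, Nc3, ... (list truncated; more exist).
White has legal moves and is not in check → neither.

neither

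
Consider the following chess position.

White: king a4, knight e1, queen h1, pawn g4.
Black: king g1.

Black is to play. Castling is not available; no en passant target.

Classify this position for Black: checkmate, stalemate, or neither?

neither

Black to move; black king on g1.
In check: yes, from the white queen on h1.
Legal moves for Black: Kf2, Kxh1.
Black is in check but has 2 legal moves → neither.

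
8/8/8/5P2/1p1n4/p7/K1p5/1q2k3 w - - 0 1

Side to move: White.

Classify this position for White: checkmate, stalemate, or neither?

checkmate

White to move; white king on a2.
In check: yes, from the black queen on b1.
King squares — a1: attacked by Qb1; b1: attacked by Pc2; b2: attacked by Qb1; a3: attacked by Pb4; b3: attacked by Qb1.
Legal moves for White: none.
In check with no legal moves → checkmate.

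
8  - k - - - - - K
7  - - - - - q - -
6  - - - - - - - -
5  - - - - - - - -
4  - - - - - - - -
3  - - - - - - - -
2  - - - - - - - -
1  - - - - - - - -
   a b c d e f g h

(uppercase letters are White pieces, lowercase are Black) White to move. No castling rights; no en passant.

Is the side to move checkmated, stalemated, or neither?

stalemate

White to move; white king on h8.
In check: no.
King squares — g7: attacked by Qf7; h7: attacked by Qf7; g8: attacked by Qf7.
Legal moves for White: none.
Not in check and no legal moves → stalemate.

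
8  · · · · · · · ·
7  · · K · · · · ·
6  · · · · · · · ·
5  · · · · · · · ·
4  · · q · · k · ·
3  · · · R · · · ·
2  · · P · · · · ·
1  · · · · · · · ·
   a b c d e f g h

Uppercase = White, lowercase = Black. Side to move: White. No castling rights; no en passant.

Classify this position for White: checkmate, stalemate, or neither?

White to move; white king on c7.
In check: yes, from the black queen on c4.
Legal moves for White: Kd8, Kb8, Kd7, Kb7, Kd6, Kb6.
White is in check but has 6 legal moves → neither.

neither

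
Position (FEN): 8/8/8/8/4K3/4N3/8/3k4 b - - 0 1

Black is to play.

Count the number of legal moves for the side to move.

4

Black to move; king on d1.
In check: yes, from the white knight on e3.
Legal moves: Ke2, Kd2, Ke1, Kc1.
Count: 4.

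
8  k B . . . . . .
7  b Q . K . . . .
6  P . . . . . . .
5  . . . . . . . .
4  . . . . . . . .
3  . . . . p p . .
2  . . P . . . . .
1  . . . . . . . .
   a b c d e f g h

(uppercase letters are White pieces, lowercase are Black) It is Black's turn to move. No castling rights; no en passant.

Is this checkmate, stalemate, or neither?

checkmate

Black to move; black king on a8.
In check: yes, from the white queen on b7.
King squares — a7: own bishop; b7: attacked by Pa6; b8: attacked by Qb7.
Legal moves for Black: none.
In check with no legal moves → checkmate.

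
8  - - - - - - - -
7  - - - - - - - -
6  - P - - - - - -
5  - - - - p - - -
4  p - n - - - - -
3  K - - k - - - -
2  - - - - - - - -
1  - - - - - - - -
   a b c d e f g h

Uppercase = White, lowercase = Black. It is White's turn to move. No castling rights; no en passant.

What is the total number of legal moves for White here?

White to move; king on a3.
In check: yes, from the black knight on c4.
Legal moves: Kb4, Kxa4, Ka2.
Count: 3.

3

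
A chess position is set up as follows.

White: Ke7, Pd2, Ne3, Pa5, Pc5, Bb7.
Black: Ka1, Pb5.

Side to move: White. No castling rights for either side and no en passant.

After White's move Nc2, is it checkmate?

no

After Nc2: black king on a1; in check: yes, from the white knight on c2.
Black has 3 legal replies: Kb2, Ka2, Kb1.
In check but a legal move exists → not checkmate.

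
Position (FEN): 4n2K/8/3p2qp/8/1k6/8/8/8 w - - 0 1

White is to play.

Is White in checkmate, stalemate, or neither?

White to move; white king on h8.
In check: no.
King squares — g7: attacked by Qg6; h7: attacked by Qg6; g8: attacked by Qg6.
Legal moves for White: none.
Not in check and no legal moves → stalemate.

stalemate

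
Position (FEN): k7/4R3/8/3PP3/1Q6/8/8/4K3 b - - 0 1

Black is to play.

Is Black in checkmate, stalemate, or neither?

Black to move; black king on a8.
In check: no.
King squares — a7: attacked by Re7; b7: attacked by Qb4; b8: attacked by Qb4.
Legal moves for Black: none.
Not in check and no legal moves → stalemate.

stalemate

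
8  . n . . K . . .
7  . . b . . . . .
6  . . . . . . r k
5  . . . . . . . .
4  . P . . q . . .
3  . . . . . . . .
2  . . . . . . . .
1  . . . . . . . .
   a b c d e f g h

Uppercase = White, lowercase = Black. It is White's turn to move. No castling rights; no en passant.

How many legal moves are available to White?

2

White to move; king on e8.
In check: yes, from the black queen on e4.
Legal moves: Kf8, Kf7.
Count: 2.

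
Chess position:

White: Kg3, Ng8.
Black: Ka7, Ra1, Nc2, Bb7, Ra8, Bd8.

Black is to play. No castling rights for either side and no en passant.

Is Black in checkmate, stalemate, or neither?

Black to move; black king on a7.
In check: no.
Legal moves for Black include: Be7, Bc7+, Bf6, Bb6, Bg5, Ba5, Bh4+, Rc8, Rb8, Bc8, Bc6, Ba6, Bd5, Be4, Bf3, Bg2, Bh1, Kb8, ... (list truncated; more exist).
Black has legal moves and is not in check → neither.

neither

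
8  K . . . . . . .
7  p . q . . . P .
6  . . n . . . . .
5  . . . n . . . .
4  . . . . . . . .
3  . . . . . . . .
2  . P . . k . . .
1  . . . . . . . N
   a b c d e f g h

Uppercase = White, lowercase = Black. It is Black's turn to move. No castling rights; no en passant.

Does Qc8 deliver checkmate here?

yes

After Qc8: white king on a8; in check: yes, from the black queen on c8.
King squares — a7: attacked by Nc6; b7: attacked by Qc8; b8: attacked by Nc6.
White has no legal moves → checkmate.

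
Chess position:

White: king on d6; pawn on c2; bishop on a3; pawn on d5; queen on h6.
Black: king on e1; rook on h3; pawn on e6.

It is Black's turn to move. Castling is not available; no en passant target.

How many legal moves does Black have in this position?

18

Black to move; king on e1.
In check: no.
Legal moves: Rxh6, Rh5, Rh4, Rg3, Rf3, Re3, Rd3, Rc3, Rb3, Rxa3, Rh2, Rh1, Kf2, Ke2, Kf1, Kd1, exd5, e5.
Count: 18.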